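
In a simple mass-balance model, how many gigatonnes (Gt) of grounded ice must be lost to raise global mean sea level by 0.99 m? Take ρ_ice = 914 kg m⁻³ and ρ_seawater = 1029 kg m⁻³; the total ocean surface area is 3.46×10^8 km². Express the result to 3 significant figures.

Required water volume = Δh × A = 0.99 m × 3.46×10^14 m² = 3.425×10^14 m³.
ρ_w = 1029 kg m⁻³, so the mass of water = 3.425×10^14 m³ × 1029 kg m⁻³ = 3.525×10^17 kg = 3.52×10^5 Gt (and the same mass of ice, by conservation).

≈ 3.52×10^5 Gt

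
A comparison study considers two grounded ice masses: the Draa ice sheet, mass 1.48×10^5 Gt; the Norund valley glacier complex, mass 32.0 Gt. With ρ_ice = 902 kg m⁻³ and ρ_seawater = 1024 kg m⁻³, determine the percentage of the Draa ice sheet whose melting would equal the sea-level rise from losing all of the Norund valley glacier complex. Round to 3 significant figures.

≈ 0.0216 %

Equal sea-level rise means equal mass of meltwater, i.e. equal mass of ice lost.
Ice mass of Norund: 3.200×10^13 kg; ice mass of Draa: 1.480×10^17 kg.
Fraction required = 3.200×10^13 / 1.480×10^17 = 2.16×10^-4 → 0.0216 %.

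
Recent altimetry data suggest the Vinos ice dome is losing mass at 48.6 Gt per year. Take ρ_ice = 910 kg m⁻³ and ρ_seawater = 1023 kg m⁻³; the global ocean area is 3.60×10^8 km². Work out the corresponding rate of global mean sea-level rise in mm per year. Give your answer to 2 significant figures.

ρ_w = 1023 kg m⁻³. Annual water volume added = 48.6 Gt / ρ_w = 4.860×10^13 kg / 1023 kg m⁻³ = 4.751×10^10 m³.
Δh per year = 4.751×10^10 / 3.60×10^14 = 1.32×10^-4 m = 0.13 mm.

≈ 0.13 mm/yr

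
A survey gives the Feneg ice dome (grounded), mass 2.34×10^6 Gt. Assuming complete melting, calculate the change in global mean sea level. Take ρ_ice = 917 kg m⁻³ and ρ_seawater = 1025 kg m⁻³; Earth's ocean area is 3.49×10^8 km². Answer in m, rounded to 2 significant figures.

Feneg: 2.34×10^6 Gt = 2.340×10^18 kg; dividing by ρ_w = 1025 kg m⁻³ gives 2.283×10^15 m³ of water.
Spread over 3.49×10^14 m² of ocean, Δh = 2.283×10^15 / 3.49×10^14 = 6.54 m.

≈ 6.5 m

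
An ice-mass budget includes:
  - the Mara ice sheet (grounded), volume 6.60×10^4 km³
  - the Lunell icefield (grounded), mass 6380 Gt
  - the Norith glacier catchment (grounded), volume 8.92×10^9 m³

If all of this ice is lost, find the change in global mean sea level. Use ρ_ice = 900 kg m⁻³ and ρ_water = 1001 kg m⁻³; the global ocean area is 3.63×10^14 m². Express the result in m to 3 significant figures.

≈ 0.181 m

Mara: 6.60×10^4 km³ × (900/1001) = 5.934×10^4 km³ of water.
Lunell: 6380 Gt = 6.380×10^15 kg; dividing by ρ_w = 1001 kg m⁻³ gives 6.374×10^12 m³ of water.
Norith: 8.92×10^9 m³ × (900/1001) = 8.020×10^9 m³ of water.
Total added water ≈ 6.572×10^13 m³ over 3.63×10^14 m² → Δh = 0.181 m.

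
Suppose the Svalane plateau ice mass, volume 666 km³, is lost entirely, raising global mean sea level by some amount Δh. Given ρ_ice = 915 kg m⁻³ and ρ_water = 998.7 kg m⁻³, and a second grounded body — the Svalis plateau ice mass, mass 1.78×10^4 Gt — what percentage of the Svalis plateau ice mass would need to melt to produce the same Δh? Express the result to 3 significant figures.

Equal sea-level rise means equal mass of meltwater, i.e. equal mass of ice lost.
Ice mass of Svalane: 6.094×10^14 kg; ice mass of Svalis: 1.780×10^16 kg.
Fraction required = 6.094×10^14 / 1.780×10^16 = 0.0342 → 3.42 %.

≈ 3.42 %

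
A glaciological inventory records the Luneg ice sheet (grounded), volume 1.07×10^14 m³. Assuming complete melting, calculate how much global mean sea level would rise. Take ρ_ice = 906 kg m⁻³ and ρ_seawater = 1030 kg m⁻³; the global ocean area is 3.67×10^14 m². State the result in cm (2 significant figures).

Luneg: 1.07×10^14 m³ × (906/1030) = 9.412×10^13 m³ of water.
Spread over 3.67×10^14 m² of ocean, Δh = 9.412×10^13 / 3.67×10^14 = 0.256 m = 26 cm.

≈ 26 cm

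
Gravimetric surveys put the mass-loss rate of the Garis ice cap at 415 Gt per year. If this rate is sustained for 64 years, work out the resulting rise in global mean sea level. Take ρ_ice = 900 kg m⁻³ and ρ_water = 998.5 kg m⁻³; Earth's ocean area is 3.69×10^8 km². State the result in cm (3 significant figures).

≈ 7.21 cm

Total mass lost = 415 Gt/yr × 64 yr = 2.656×10^4 Gt = 2.656×10^16 kg.
ρ_w = 998.5 kg m⁻³, so water volume = 2.656×10^16 / 998.5 = 2.660×10^13 m³.
Δh = 2.660×10^13 / 3.69×10^14 = 0.0721 m = 7.21 cm.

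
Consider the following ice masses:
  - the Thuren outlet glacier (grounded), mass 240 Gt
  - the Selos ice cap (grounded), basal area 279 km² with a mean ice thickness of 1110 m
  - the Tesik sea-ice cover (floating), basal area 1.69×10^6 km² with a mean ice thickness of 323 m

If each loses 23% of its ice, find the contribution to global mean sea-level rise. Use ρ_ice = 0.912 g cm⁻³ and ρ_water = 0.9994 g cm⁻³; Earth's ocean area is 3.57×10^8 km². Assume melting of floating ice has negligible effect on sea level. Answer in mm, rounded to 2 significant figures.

Thuren: 0.23 × 240 Gt = 5.520×10^13 kg; dividing by ρ_w = 0.9994 g cm⁻³ = 999.4 kg m⁻³ gives 5.523×10^10 m³ of water.
Selos: ice volume = 279 km² × 1110 m = 309.7 km³; 0.23 × 309.7 × (912/999.4) = 65.00 km³ of water.
The Tesik sea-ice cover is floating and already displaces its own weight of water, so its melt adds essentially nothing to sea level.
Total added water ≈ 1.202×10^11 m³ over 3.57×10^14 m² → Δh = 3.37×10^-4 m = 0.34 mm.

≈ 0.34 mm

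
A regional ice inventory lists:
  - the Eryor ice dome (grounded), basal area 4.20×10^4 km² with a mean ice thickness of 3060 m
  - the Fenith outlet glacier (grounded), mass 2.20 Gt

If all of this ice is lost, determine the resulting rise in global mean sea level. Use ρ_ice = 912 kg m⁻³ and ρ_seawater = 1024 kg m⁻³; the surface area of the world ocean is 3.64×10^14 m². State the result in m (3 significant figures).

Eryor: ice volume = 4.20×10^4 km² × 3060 m = 1.285×10^5 km³; 1.285×10^5 × (912/1024) = 1.145×10^5 km³ of water.
Fenith: 2.20 Gt = 2.200×10^12 kg; dividing by ρ_w = 1024 kg m⁻³ gives 2.148×10^9 m³ of water.
Total added water ≈ 1.145×10^14 m³ over 3.64×10^14 m² → Δh = 0.314 m.

≈ 0.314 m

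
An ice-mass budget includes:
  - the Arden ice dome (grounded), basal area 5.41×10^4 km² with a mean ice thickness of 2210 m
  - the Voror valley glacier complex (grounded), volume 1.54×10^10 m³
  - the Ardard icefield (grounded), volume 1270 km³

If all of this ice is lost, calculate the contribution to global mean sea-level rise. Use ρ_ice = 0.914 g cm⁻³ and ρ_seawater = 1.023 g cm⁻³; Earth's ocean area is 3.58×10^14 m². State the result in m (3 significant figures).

Arden: ice volume = 5.41×10^4 km² × 2210 m = 1.196×10^5 km³; 1.196×10^5 × (914/1023) = 1.068×10^5 km³ of water.
Voror: 1.54×10^10 m³ × (914/1023) = 1.376×10^10 m³ of water.
Ardard: 1270 km³ × (914/1023) = 1135 km³ of water.
Total added water ≈ 1.080×10^14 m³ over 3.58×10^14 m² → Δh = 0.302 m.

≈ 0.302 m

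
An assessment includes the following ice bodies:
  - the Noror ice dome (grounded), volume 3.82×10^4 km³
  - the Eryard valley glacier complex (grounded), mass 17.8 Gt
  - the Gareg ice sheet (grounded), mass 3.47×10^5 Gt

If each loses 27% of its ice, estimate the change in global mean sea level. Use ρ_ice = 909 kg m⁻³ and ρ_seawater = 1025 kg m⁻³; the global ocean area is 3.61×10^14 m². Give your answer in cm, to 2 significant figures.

≈ 28 cm

Noror: 0.27 × 3.82×10^4 km³ × (909/1025) = 9147 km³ of water.
Eryard: 0.27 × 17.8 Gt = 4.806×10^12 kg; dividing by ρ_w = 1025 kg m⁻³ gives 4.689×10^9 m³ of water.
Gareg: 0.27 × 3.47×10^5 Gt = 9.369×10^16 kg; dividing by ρ_w = 1025 kg m⁻³ gives 9.140×10^13 m³ of water.
Total added water ≈ 1.006×10^14 m³ over 3.61×10^14 m² → Δh = 0.279 m = 28 cm.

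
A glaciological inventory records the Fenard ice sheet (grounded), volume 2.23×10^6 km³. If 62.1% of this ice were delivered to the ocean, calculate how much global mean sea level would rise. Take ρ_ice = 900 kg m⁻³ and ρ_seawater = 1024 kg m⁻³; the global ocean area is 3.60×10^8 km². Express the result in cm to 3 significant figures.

Fenard: 0.621 × 2.23×10^6 km³ × (900/1024) = 1.217×10^6 km³ of water.
Spread over 3.60×10^14 m² of ocean, Δh = 1.217×10^15 / 3.60×10^14 = 3.38 m = 338 cm.

≈ 338 cm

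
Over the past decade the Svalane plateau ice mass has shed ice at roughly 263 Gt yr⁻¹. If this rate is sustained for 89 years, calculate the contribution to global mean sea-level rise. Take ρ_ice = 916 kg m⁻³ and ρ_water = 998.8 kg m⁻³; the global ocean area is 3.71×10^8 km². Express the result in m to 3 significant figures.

Total mass lost = 263 Gt/yr × 89 yr = 2.341×10^4 Gt = 2.341×10^16 kg.
ρ_w = 998.8 kg m⁻³, so water volume = 2.341×10^16 / 998.8 = 2.344×10^13 m³.
Δh = 2.344×10^13 / 3.71×10^14 = 0.0632 m.

≈ 0.0632 m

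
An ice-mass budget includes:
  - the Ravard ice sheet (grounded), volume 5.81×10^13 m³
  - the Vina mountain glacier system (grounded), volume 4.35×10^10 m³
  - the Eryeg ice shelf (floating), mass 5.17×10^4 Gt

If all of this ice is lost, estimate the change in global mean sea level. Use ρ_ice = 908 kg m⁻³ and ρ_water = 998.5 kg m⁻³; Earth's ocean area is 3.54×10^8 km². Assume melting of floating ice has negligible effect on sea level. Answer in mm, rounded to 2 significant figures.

≈ 150 mm

Ravard: 5.81×10^13 m³ × (908/998.5) = 5.283×10^13 m³ of water.
Vina: 4.35×10^10 m³ × (908/998.5) = 3.956×10^10 m³ of water.
The Eryeg ice shelf is floating and already displaces its own weight of water, so its melt adds essentially nothing to sea level.
Total added water ≈ 5.287×10^13 m³ over 3.54×10^14 m² → Δh = 0.149 m = 150 mm.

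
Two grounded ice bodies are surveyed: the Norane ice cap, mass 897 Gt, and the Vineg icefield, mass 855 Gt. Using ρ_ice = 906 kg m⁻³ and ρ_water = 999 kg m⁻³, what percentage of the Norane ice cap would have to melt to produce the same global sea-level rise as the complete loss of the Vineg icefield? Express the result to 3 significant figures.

Equal sea-level rise means equal mass of meltwater, i.e. equal mass of ice lost.
Ice mass of Vineg: 8.550×10^14 kg; ice mass of Norane: 8.970×10^14 kg.
Fraction required = 8.550×10^14 / 8.970×10^14 = 0.953 → 95.3 %.

≈ 95.3 %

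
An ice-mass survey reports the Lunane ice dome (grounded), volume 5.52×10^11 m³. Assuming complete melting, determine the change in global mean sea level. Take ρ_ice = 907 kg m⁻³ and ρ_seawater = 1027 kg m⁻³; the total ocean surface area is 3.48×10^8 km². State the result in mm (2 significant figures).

Lunane: 5.52×10^11 m³ × (907/1027) = 4.875×10^11 m³ of water.
Spread over 3.48×10^14 m² of ocean, Δh = 4.875×10^11 / 3.48×10^14 = 1.40×10^-3 m = 1.4 mm.

≈ 1.4 mm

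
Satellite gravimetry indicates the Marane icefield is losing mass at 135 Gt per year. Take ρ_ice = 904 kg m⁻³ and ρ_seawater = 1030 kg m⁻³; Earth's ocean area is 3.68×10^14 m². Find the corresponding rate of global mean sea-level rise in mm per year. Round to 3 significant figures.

≈ 0.356 mm/yr

ρ_w = 1030 kg m⁻³. Annual water volume added = 135 Gt / ρ_w = 1.350×10^14 kg / 1030 kg m⁻³ = 1.311×10^11 m³.
Δh per year = 1.311×10^11 / 3.68×10^14 = 3.56×10^-4 m = 0.356 mm.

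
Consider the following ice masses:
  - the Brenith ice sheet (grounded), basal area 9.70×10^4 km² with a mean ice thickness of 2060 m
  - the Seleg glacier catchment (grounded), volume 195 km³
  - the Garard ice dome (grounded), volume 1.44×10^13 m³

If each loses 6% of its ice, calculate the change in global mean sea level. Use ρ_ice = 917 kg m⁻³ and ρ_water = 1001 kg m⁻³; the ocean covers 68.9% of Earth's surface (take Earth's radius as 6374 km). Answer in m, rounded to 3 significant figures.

Brenith: ice volume = 9.70×10^4 km² × 2060 m = 1.998×10^5 km³; 0.06 × 1.998×10^5 × (917/1001) = 1.098×10^4 km³ of water.
Seleg: 0.06 × 195 km³ × (917/1001) = 10.72 km³ of water.
Garard: 0.06 × 1.44×10^13 m³ × (917/1001) = 7.915×10^11 m³ of water.
Total added water ≈ 1.179×10^13 m³ over 3.52×10^14 m² → Δh = 0.0335 m.

≈ 0.0335 m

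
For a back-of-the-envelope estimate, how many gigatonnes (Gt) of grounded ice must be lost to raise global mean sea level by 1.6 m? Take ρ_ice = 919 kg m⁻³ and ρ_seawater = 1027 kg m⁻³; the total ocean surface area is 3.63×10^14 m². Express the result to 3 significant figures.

≈ 5.96×10^5 Gt

Required water volume = Δh × A = 1.6 m × 3.63×10^14 m² = 5.808×10^14 m³.
ρ_w = 1027 kg m⁻³, so the mass of water = 5.808×10^14 m³ × 1027 kg m⁻³ = 5.965×10^17 kg = 5.96×10^5 Gt (and the same mass of ice, by conservation).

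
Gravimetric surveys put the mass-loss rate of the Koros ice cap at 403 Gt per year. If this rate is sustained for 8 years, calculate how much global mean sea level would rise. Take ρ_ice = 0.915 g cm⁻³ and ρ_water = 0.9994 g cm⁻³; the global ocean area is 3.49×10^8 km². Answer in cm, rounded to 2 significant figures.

Total mass lost = 403 Gt/yr × 8 yr = 3224 Gt = 3.224×10^15 kg.
ρ_w = 0.9994 g cm⁻³ = 999.4 kg m⁻³, so water volume = 3.224×10^15 / 999.4 = 3.226×10^12 m³.
Δh = 3.226×10^12 / 3.49×10^14 = 9.24×10^-3 m = 0.92 cm.

≈ 0.92 cm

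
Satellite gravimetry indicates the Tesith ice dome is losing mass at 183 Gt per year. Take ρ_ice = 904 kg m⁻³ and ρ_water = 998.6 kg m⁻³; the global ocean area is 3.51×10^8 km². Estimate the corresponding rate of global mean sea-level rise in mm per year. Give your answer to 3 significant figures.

≈ 0.522 mm/yr

ρ_w = 998.6 kg m⁻³. Annual water volume added = 183 Gt / ρ_w = 1.830×10^14 kg / 998.6 kg m⁻³ = 1.833×10^11 m³.
Δh per year = 1.833×10^11 / 3.51×10^14 = 5.22×10^-4 m = 0.522 mm.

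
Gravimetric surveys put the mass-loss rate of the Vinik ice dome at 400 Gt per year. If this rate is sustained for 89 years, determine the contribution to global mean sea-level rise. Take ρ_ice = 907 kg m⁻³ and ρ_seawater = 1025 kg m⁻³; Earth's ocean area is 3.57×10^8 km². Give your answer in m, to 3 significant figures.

≈ 0.0973 m

Total mass lost = 400 Gt/yr × 89 yr = 3.560×10^4 Gt = 3.560×10^16 kg.
ρ_w = 1025 kg m⁻³, so water volume = 3.560×10^16 / 1025 = 3.473×10^13 m³.
Δh = 3.473×10^13 / 3.57×10^14 = 0.0973 m.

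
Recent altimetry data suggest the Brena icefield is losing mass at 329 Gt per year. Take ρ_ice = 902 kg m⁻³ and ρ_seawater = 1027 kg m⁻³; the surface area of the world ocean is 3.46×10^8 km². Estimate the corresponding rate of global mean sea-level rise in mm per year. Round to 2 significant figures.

ρ_w = 1027 kg m⁻³. Annual water volume added = 329 Gt / ρ_w = 3.290×10^14 kg / 1027 kg m⁻³ = 3.204×10^11 m³.
Δh per year = 3.204×10^11 / 3.46×10^14 = 9.26×10^-4 m = 0.93 mm.

≈ 0.93 mm/yr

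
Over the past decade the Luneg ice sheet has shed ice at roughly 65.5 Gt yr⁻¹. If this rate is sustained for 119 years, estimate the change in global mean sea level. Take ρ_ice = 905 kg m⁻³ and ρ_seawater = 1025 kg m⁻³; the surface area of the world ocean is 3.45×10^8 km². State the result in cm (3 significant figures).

≈ 2.20 cm

Total mass lost = 65.5 Gt/yr × 119 yr = 7794 Gt = 7.794×10^15 kg.
ρ_w = 1025 kg m⁻³, so water volume = 7.794×10^15 / 1025 = 7.604×10^12 m³.
Δh = 7.604×10^12 / 3.45×10^14 = 0.0220 m = 2.20 cm.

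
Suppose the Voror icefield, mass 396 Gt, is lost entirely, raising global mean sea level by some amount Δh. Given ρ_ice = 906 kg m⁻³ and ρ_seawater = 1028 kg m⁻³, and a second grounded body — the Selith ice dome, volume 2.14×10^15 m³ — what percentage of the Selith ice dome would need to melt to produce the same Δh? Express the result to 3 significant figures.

≈ 0.0204 %

Equal sea-level rise means equal mass of meltwater, i.e. equal mass of ice lost.
Ice mass of Voror: 3.960×10^14 kg; ice mass of Selith: 1.939×10^18 kg.
Fraction required = 3.960×10^14 / 1.939×10^18 = 2.04×10^-4 → 0.0204 %.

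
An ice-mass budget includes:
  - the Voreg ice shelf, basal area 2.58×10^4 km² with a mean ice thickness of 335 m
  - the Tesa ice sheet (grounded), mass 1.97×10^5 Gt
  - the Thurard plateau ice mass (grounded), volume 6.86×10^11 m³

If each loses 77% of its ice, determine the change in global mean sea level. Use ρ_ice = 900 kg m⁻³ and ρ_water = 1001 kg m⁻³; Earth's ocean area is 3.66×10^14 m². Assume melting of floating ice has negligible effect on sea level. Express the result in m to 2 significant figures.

≈ 0.42 m

The Voreg ice shelf is floating and already displaces its own weight of water, so its melt adds essentially nothing to sea level.
Tesa: 0.77 × 1.97×10^5 Gt = 1.517×10^17 kg; dividing by ρ_w = 1001 kg m⁻³ gives 1.515×10^14 m³ of water.
Thurard: 0.77 × 6.86×10^11 m³ × (900/1001) = 4.749×10^11 m³ of water.
Total added water ≈ 1.520×10^14 m³ over 3.66×10^14 m² → Δh = 0.415 m.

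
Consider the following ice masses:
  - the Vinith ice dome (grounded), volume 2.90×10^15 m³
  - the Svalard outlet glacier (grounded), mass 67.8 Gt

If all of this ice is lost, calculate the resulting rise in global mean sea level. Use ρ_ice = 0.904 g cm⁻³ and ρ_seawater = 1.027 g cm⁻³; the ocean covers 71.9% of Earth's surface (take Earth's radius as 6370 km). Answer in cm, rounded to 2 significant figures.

≈ 700 cm

Vinith: 2.90×10^15 m³ × (904/1027) = 2.553×10^15 m³ of water.
Svalard: 67.8 Gt = 6.780×10^13 kg; dividing by ρ_w = 1.027 g cm⁻³ = 1027 kg m⁻³ gives 6.602×10^10 m³ of water.
Total added water ≈ 2.553×10^15 m³ over 3.67×10^14 m² → Δh = 6.96 m = 700 cm.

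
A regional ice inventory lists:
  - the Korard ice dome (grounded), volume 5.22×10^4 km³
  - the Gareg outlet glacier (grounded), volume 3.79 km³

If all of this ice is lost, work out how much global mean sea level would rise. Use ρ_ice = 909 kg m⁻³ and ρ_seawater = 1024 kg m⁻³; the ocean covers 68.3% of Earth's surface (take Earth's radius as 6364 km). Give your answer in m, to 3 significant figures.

Korard: 5.22×10^4 km³ × (909/1024) = 4.634×10^4 km³ of water.
Gareg: 3.79 km³ × (909/1024) = 3.364 km³ of water.
Total added water ≈ 4.634×10^13 m³ over 3.48×10^14 m² → Δh = 0.133 m.

≈ 0.133 m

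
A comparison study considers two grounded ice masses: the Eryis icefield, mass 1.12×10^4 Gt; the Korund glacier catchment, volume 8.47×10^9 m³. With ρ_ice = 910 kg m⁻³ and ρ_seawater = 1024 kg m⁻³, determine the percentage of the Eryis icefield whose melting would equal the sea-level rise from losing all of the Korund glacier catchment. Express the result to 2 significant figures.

≈ 0.069 %

Equal sea-level rise means equal mass of meltwater, i.e. equal mass of ice lost.
Ice mass of Korund: 7.708×10^12 kg; ice mass of Eryis: 1.120×10^16 kg.
Fraction required = 7.708×10^12 / 1.120×10^16 = 6.88×10^-4 → 0.069 %.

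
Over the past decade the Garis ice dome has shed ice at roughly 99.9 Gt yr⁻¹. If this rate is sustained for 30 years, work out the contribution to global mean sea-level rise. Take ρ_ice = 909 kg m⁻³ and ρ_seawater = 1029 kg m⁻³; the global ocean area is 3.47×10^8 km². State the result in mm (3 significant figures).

Total mass lost = 99.9 Gt/yr × 30 yr = 2997 Gt = 2.997×10^15 kg.
ρ_w = 1029 kg m⁻³, so water volume = 2.997×10^15 / 1029 = 2.913×10^12 m³.
Δh = 2.913×10^12 / 3.47×10^14 = 8.39×10^-3 m = 8.39 mm.

≈ 8.39 mm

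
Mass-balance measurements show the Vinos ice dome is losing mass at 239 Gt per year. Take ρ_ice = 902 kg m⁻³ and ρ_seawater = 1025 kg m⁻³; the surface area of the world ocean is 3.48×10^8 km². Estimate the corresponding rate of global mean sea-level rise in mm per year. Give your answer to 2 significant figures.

≈ 0.67 mm/yr

ρ_w = 1025 kg m⁻³. Annual water volume added = 239 Gt / ρ_w = 2.390×10^14 kg / 1025 kg m⁻³ = 2.332×10^11 m³.
Δh per year = 2.332×10^11 / 3.48×10^14 = 6.70×10^-4 m = 0.67 mm.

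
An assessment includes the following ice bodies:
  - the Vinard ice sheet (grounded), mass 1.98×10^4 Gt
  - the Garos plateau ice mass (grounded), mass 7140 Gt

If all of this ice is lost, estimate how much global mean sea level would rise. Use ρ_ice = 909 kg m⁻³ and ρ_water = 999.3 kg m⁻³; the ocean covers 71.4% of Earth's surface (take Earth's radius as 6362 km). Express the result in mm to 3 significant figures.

Vinard: 1.98×10^4 Gt = 1.980×10^16 kg; dividing by ρ_w = 999.3 kg m⁻³ gives 1.981×10^13 m³ of water.
Garos: 7140 Gt = 7.140×10^15 kg; dividing by ρ_w = 999.3 kg m⁻³ gives 7.145×10^12 m³ of water.
Total added water ≈ 2.696×10^13 m³ over 3.63×10^14 m² → Δh = 0.0742 m = 74.2 mm.

≈ 74.2 mm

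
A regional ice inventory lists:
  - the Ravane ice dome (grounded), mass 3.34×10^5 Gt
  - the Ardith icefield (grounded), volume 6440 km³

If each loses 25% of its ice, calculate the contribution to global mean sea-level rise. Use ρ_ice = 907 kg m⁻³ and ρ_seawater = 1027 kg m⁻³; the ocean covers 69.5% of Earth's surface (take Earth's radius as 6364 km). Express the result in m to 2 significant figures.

≈ 0.23 m

Ravane: 0.25 × 3.34×10^5 Gt = 8.350×10^16 kg; dividing by ρ_w = 1027 kg m⁻³ gives 8.130×10^13 m³ of water.
Ardith: 0.25 × 6440 km³ × (907/1027) = 1422 km³ of water.
Total added water ≈ 8.273×10^13 m³ over 3.54×10^14 m² → Δh = 0.234 m.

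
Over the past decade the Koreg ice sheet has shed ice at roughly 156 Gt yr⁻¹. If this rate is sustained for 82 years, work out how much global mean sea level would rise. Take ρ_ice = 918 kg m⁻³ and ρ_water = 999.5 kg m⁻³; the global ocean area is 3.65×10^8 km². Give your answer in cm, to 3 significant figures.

Total mass lost = 156 Gt/yr × 82 yr = 1.279×10^4 Gt = 1.279×10^16 kg.
ρ_w = 999.5 kg m⁻³, so water volume = 1.279×10^16 / 999.5 = 1.280×10^13 m³.
Δh = 1.280×10^13 / 3.65×10^14 = 0.0351 m = 3.51 cm.

≈ 3.51 cm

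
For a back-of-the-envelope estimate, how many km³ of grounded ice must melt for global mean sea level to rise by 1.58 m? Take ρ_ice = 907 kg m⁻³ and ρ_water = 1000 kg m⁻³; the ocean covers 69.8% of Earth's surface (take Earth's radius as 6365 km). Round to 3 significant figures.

≈ 6.19×10^5 km³

Required water volume = Δh × A = 1.58 m × 3.55×10^14 m² = 5.615×10^14 m³ = 5.615×10^5 km³.
Ice volume = water volume × ρ_w/ρ_ice = 5.615×10^5 × 1000/907 = 6.19×10^5 km³.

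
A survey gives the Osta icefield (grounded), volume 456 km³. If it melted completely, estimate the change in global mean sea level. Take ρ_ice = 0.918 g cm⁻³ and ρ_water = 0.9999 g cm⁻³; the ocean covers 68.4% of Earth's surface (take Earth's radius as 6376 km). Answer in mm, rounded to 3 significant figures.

Osta: 456 km³ × (918/999.9) = 418.6 km³ of water.
Spread over 3.49×10^14 m² of ocean, Δh = 4.186×10^11 / 3.49×10^14 = 1.20×10^-3 m = 1.20 mm.

≈ 1.20 mm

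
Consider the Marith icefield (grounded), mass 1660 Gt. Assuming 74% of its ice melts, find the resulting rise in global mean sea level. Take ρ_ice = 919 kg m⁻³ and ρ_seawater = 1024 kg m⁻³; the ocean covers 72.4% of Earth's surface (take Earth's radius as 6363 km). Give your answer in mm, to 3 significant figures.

Marith: 0.74 × 1660 Gt = 1.228×10^15 kg; dividing by ρ_w = 1024 kg m⁻³ gives 1.200×10^12 m³ of water.
Spread over 3.68×10^14 m² of ocean, Δh = 1.200×10^12 / 3.68×10^14 = 3.26×10^-3 m = 3.26 mm.

≈ 3.26 mm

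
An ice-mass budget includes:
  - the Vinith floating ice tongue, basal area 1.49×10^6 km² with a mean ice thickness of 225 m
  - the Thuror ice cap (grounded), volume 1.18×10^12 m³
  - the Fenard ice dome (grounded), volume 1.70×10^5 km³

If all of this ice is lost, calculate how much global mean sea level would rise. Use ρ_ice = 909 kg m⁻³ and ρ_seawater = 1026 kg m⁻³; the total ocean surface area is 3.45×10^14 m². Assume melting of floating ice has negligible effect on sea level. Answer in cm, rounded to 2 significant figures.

The Vinith floating ice tongue is floating and already displaces its own weight of water, so its melt adds essentially nothing to sea level.
Thuror: 1.18×10^12 m³ × (909/1026) = 1.045×10^12 m³ of water.
Fenard: 1.70×10^5 km³ × (909/1026) = 1.506×10^5 km³ of water.
Total added water ≈ 1.517×10^14 m³ over 3.45×10^14 m² → Δh = 0.440 m = 44 cm.

≈ 44 cm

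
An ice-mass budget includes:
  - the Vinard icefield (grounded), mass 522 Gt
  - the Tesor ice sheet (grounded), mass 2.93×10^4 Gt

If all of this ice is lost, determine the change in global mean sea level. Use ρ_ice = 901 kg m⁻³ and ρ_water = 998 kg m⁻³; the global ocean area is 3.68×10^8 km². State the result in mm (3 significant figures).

≈ 81.2 mm

Vinard: 522 Gt = 5.220×10^14 kg; dividing by ρ_w = 998 kg m⁻³ gives 5.230×10^11 m³ of water.
Tesor: 2.93×10^4 Gt = 2.930×10^16 kg; dividing by ρ_w = 998 kg m⁻³ gives 2.936×10^13 m³ of water.
Total added water ≈ 2.988×10^13 m³ over 3.68×10^14 m² → Δh = 0.0812 m = 81.2 mm.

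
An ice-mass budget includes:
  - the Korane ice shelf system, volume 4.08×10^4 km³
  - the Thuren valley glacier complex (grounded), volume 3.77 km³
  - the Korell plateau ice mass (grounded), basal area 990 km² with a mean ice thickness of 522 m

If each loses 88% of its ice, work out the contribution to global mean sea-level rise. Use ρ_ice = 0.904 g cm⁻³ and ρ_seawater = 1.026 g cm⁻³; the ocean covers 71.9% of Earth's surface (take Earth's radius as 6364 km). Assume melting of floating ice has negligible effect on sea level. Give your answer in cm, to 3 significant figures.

The Korane ice shelf system is floating and already displaces its own weight of water, so its melt adds essentially nothing to sea level.
Thuren: 0.88 × 3.77 km³ × (904/1026) = 2.923 km³ of water.
Korell: ice volume = 990 km² × 522 m = 516.8 km³; 0.88 × 516.8 × (904/1026) = 400.7 km³ of water.
Total added water ≈ 4.036×10^11 m³ over 3.66×10^14 m² → Δh = 1.10×10^-3 m = 0.110 cm.

≈ 0.110 cm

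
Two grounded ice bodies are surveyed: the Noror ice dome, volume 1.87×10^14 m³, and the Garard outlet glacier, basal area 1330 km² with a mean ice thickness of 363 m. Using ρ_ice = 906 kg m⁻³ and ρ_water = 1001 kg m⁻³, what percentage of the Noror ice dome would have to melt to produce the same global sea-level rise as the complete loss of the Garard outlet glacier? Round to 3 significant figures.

Equal sea-level rise means equal mass of meltwater, i.e. equal mass of ice lost.
Ice mass of Garard: 4.374×10^14 kg; ice mass of Noror: 1.694×10^17 kg.
Fraction required = 4.374×10^14 / 1.694×10^17 = 2.58×10^-3 → 0.258 %.

≈ 0.258 %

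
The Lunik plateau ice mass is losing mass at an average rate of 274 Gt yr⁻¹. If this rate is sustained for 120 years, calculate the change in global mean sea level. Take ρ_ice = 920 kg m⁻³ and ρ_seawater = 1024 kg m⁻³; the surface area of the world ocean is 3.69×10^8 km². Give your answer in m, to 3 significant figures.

≈ 0.0870 m

Total mass lost = 274 Gt/yr × 120 yr = 3.288×10^4 Gt = 3.288×10^16 kg.
ρ_w = 1024 kg m⁻³, so water volume = 3.288×10^16 / 1024 = 3.211×10^13 m³.
Δh = 3.211×10^13 / 3.69×10^14 = 0.0870 m.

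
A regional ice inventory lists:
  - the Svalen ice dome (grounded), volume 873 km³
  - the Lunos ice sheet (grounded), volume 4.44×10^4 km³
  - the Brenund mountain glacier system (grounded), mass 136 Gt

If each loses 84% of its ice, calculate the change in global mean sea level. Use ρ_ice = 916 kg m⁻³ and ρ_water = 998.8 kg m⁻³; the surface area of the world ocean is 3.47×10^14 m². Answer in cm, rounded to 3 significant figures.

Svalen: 0.84 × 873 km³ × (916/998.8) = 672.5 km³ of water.
Lunos: 0.84 × 4.44×10^4 km³ × (916/998.8) = 3.420×10^4 km³ of water.
Brenund: 0.84 × 136 Gt = 1.142×10^14 kg; dividing by ρ_w = 998.8 kg m⁻³ gives 1.144×10^11 m³ of water.
Total added water ≈ 3.499×10^13 m³ over 3.47×10^14 m² → Δh = 0.101 m = 10.1 cm.

≈ 10.1 cm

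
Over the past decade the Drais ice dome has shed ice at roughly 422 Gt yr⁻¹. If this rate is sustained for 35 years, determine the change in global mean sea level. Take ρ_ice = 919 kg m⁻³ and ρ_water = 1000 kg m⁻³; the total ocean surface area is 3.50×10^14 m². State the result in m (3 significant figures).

Total mass lost = 422 Gt/yr × 35 yr = 1.477×10^4 Gt = 1.477×10^16 kg.
ρ_w = 1000 kg m⁻³, so water volume = 1.477×10^16 / 1000 = 1.477×10^13 m³.
Δh = 1.477×10^13 / 3.50×10^14 = 0.0422 m.

≈ 0.0422 m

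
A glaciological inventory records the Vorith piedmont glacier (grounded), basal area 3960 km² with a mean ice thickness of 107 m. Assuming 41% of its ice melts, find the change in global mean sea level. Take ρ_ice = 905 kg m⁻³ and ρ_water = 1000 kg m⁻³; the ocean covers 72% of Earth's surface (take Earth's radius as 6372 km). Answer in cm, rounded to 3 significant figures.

Vorith: ice volume = 3960 km² × 107 m = 423.7 km³; 0.41 × 423.7 × (905/1000) = 157.2 km³ of water.
Spread over 3.67×10^14 m² of ocean, Δh = 1.572×10^11 / 3.67×10^14 = 4.28×10^-4 m = 0.0428 cm.

≈ 0.0428 cm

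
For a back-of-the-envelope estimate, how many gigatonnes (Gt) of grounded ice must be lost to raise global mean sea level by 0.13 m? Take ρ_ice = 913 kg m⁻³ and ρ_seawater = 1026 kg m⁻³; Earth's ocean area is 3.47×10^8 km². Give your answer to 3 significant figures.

Required water volume = Δh × A = 0.13 m × 3.47×10^14 m² = 4.511×10^13 m³.
ρ_w = 1026 kg m⁻³, so the mass of water = 4.511×10^13 m³ × 1026 kg m⁻³ = 4.628×10^16 kg = 4.63×10^4 Gt (and the same mass of ice, by conservation).

≈ 4.63×10^4 Gt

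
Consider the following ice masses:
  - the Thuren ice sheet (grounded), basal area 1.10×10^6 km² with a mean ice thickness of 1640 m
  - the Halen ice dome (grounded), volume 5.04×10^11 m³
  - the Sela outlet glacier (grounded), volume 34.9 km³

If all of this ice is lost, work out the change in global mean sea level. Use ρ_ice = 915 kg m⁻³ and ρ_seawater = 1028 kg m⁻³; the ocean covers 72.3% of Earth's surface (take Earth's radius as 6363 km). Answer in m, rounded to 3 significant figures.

Thuren: ice volume = 1.10×10^6 km² × 1640 m = 1.804×10^6 km³; 1.804×10^6 × (915/1028) = 1.606×10^6 km³ of water.
Halen: 5.04×10^11 m³ × (915/1028) = 4.486×10^11 m³ of water.
Sela: 34.9 km³ × (915/1028) = 31.06 km³ of water.
Total added water ≈ 1.606×10^15 m³ over 3.68×10^14 m² → Δh = 4.37 m.

≈ 4.37 m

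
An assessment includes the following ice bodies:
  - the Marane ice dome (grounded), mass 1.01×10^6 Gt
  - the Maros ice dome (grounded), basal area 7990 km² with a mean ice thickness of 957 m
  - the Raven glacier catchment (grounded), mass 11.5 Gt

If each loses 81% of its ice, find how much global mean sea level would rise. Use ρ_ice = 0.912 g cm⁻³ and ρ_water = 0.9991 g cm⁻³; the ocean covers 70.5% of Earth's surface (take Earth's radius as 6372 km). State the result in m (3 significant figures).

≈ 2.29 m

Marane: 0.81 × 1.01×10^6 Gt = 8.181×10^17 kg; dividing by ρ_w = 0.9991 g cm⁻³ = 999.1 kg m⁻³ gives 8.188×10^14 m³ of water.
Maros: ice volume = 7990 km² × 957 m = 7646 km³; 0.81 × 7646 × (912/999.1) = 5654 km³ of water.
Raven: 0.81 × 11.5 Gt = 9.315×10^12 kg; dividing by ρ_w = 999.1 kg m⁻³ gives 9.323×10^9 m³ of water.
Total added water ≈ 8.245×10^14 m³ over 3.60×10^14 m² → Δh = 2.29 m.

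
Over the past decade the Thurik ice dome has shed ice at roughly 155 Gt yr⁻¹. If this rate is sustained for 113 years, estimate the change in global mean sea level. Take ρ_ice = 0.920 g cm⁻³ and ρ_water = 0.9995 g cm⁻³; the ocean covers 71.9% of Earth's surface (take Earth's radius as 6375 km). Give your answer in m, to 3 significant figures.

Total mass lost = 155 Gt/yr × 113 yr = 1.752×10^4 Gt = 1.752×10^16 kg.
ρ_w = 0.9995 g cm⁻³ = 999.5 kg m⁻³, so water volume = 1.752×10^16 / 999.5 = 1.752×10^13 m³.
Δh = 1.752×10^13 / 3.67×10^14 = 0.0477 m.

≈ 0.0477 m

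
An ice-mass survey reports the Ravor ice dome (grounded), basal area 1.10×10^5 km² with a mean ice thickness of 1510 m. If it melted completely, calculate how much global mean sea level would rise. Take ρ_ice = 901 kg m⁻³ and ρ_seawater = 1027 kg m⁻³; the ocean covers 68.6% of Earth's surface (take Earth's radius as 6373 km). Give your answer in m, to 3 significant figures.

Ravor: ice volume = 1.10×10^5 km² × 1510 m = 1.661×10^5 km³; 1.661×10^5 × (901/1027) = 1.457×10^5 km³ of water.
Spread over 3.50×10^14 m² of ocean, Δh = 1.457×10^14 / 3.50×10^14 = 0.416 m.

≈ 0.416 m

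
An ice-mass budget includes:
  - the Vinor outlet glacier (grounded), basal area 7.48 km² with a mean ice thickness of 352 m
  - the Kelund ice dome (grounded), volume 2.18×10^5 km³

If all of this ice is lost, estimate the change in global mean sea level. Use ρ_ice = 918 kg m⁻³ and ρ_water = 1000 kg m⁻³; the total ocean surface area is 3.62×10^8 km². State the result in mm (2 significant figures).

Vinor: ice volume = 7.48 km² × 352 m = 2.633 km³; 2.633 × (918/1000) = 2.417 km³ of water.
Kelund: 2.18×10^5 km³ × (918/1000) = 2.001×10^5 km³ of water.
Total added water ≈ 2.001×10^14 m³ over 3.62×10^14 m² → Δh = 0.553 m = 550 mm.

≈ 550 mm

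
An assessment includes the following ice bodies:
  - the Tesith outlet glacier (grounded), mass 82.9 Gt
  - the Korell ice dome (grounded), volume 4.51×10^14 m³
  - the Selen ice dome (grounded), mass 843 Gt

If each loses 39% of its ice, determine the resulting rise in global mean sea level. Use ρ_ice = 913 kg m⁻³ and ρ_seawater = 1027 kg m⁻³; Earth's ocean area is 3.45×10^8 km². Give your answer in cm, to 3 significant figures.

Tesith: 0.39 × 82.9 Gt = 3.233×10^13 kg; dividing by ρ_w = 1027 kg m⁻³ gives 3.148×10^10 m³ of water.
Korell: 0.39 × 4.51×10^14 m³ × (913/1027) = 1.564×10^14 m³ of water.
Selen: 0.39 × 843 Gt = 3.288×10^14 kg; dividing by ρ_w = 1027 kg m⁻³ gives 3.201×10^11 m³ of water.
Total added water ≈ 1.567×10^14 m³ over 3.45×10^14 m² → Δh = 0.454 m = 45.4 cm.

≈ 45.4 cm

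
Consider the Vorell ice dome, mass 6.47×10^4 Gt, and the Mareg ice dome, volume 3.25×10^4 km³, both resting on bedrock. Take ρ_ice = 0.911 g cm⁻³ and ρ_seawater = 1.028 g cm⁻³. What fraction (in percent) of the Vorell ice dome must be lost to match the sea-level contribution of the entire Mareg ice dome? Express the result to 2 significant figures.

Equal sea-level rise means equal mass of meltwater, i.e. equal mass of ice lost.
Ice mass of Mareg: 2.961×10^16 kg; ice mass of Vorell: 6.470×10^16 kg.
Fraction required = 2.961×10^16 / 6.470×10^16 = 0.458 → 46 %.

≈ 46 %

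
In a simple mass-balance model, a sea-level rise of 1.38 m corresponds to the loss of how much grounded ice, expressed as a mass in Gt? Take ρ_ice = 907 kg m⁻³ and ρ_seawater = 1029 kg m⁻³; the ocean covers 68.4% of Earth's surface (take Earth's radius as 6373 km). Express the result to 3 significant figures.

Required water volume = Δh × A = 1.38 m × 3.49×10^14 m² = 4.818×10^14 m³.
ρ_w = 1029 kg m⁻³, so the mass of water = 4.818×10^14 m³ × 1029 kg m⁻³ = 4.957×10^17 kg = 4.96×10^5 Gt (and the same mass of ice, by conservation).

≈ 4.96×10^5 Gt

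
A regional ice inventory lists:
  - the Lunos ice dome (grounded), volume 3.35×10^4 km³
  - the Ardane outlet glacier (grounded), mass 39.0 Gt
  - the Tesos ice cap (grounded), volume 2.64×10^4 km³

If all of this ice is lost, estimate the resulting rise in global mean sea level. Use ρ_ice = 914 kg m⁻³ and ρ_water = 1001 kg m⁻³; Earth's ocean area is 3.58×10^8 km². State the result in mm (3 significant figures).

≈ 153 mm

Lunos: 3.35×10^4 km³ × (914/1001) = 3.059×10^4 km³ of water.
Ardane: 39.0 Gt = 3.900×10^13 kg; dividing by ρ_w = 1001 kg m⁻³ gives 3.896×10^10 m³ of water.
Tesos: 2.64×10^4 km³ × (914/1001) = 2.411×10^4 km³ of water.
Total added water ≈ 5.473×10^13 m³ over 3.58×10^14 m² → Δh = 0.153 m = 153 mm.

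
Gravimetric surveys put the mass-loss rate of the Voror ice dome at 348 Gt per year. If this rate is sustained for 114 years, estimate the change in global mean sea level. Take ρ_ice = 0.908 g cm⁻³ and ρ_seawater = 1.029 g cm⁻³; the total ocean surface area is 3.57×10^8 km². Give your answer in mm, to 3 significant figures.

Total mass lost = 348 Gt/yr × 114 yr = 3.967×10^4 Gt = 3.967×10^16 kg.
ρ_w = 1.029 g cm⁻³ = 1029 kg m⁻³, so water volume = 3.967×10^16 / 1029 = 3.855×10^13 m³.
Δh = 3.855×10^13 / 3.57×10^14 = 0.108 m = 108 mm.

≈ 108 mm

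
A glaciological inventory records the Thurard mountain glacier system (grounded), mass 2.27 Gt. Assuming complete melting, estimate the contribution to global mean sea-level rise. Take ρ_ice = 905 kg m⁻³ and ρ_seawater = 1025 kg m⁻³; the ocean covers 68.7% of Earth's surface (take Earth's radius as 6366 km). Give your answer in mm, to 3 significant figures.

Thurard: 2.27 Gt = 2.270×10^12 kg; dividing by ρ_w = 1025 kg m⁻³ gives 2.215×10^9 m³ of water.
Spread over 3.50×10^14 m² of ocean, Δh = 2.215×10^9 / 3.50×10^14 = 6.33×10^-6 m = 6.33×10^-3 mm.

≈ 6.33×10^-3 mm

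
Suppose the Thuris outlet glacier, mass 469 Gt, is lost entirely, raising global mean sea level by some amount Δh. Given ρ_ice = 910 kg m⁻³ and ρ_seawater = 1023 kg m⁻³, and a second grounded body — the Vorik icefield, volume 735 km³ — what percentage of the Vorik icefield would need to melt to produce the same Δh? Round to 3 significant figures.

≈ 70.1 %

Equal sea-level rise means equal mass of meltwater, i.e. equal mass of ice lost.
Ice mass of Thuris: 4.690×10^14 kg; ice mass of Vorik: 6.688×10^14 kg.
Fraction required = 4.690×10^14 / 6.688×10^14 = 0.701 → 70.1 %.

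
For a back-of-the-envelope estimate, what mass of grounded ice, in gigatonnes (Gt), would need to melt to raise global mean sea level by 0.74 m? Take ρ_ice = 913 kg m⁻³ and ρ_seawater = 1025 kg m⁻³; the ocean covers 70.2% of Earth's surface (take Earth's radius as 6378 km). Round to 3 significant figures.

≈ 2.72×10^5 Gt

Required water volume = Δh × A = 0.74 m × 3.59×10^14 m² = 2.656×10^14 m³.
ρ_w = 1025 kg m⁻³, so the mass of water = 2.656×10^14 m³ × 1025 kg m⁻³ = 2.722×10^17 kg = 2.72×10^5 Gt (and the same mass of ice, by conservation).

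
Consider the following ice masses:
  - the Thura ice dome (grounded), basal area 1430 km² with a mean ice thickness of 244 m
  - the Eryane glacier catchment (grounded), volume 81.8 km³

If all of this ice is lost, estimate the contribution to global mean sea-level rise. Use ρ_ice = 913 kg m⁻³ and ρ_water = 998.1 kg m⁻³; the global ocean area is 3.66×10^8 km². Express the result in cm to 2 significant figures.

≈ 0.11 cm

Thura: ice volume = 1430 km² × 244 m = 348.9 km³; 348.9 × (913/998.1) = 319.2 km³ of water.
Eryane: 81.8 km³ × (913/998.1) = 74.83 km³ of water.
Total added water ≈ 3.940×10^11 m³ over 3.66×10^14 m² → Δh = 1.08×10^-3 m = 0.11 cm.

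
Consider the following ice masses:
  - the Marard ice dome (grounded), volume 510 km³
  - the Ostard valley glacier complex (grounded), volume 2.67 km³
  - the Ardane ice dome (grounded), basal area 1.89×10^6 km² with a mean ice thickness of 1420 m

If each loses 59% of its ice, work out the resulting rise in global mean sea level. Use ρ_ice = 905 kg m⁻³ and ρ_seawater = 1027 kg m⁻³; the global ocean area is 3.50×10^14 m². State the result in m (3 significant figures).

Marard: 0.59 × 510 km³ × (905/1027) = 265.2 km³ of water.
Ostard: 0.59 × 2.67 km³ × (905/1027) = 1.388 km³ of water.
Ardane: ice volume = 1.89×10^6 km² × 1420 m = 2.684×10^6 km³; 0.59 × 2.684×10^6 × (905/1027) = 1.395×10^6 km³ of water.
Total added water ≈ 1.396×10^15 m³ over 3.50×10^14 m² → Δh = 3.99 m.

≈ 3.99 m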